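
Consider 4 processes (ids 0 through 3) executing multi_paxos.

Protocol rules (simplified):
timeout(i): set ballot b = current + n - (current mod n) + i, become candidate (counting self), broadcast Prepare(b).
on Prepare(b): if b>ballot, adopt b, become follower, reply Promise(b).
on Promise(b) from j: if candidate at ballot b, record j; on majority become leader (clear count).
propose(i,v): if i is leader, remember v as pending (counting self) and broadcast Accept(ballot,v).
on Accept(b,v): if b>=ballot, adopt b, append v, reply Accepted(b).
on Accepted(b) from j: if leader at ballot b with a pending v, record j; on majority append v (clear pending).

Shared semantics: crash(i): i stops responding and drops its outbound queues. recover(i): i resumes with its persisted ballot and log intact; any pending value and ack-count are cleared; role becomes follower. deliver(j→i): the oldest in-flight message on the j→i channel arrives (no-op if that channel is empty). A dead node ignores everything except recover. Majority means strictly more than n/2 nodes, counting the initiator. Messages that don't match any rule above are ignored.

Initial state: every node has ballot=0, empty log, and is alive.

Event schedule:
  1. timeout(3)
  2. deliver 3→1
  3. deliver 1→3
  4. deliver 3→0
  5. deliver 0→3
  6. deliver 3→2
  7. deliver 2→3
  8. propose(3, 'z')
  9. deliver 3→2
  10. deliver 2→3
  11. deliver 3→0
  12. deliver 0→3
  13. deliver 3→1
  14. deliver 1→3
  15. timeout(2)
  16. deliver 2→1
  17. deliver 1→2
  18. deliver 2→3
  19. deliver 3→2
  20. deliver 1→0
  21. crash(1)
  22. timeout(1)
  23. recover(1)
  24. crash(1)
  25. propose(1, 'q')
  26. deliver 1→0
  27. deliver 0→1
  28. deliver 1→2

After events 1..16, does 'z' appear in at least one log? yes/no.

after 1 — timeout(3): n3:cand/b7/[-]
after 2 — deliver 3→1: n1:foll/b7/[-]
after 3 — deliver 1→3: ·
after 4 — deliver 3→0: n0:foll/b7/[-]
after 5 — deliver 0→3: n3:lead/b7/[-]
after 6 — deliver 3→2: n2:foll/b7/[-]
after 7 — deliver 2→3: ·
after 8 — propose(3,'z'): ·
after 9 — deliver 3→2: n2:foll/b7/[z]
after 10 — deliver 2→3: ·
after 11 — deliver 3→0: n0:foll/b7/[z]
after 12 — deliver 0→3: n3:lead/b7/[z]
after 13 — deliver 3→1: n1:foll/b7/[z]
after 14 — deliver 1→3: ·
after 15 — timeout(2): n2:cand/b10/[z]
after 16 — deliver 2→1: n1:foll/b10/[z]

yes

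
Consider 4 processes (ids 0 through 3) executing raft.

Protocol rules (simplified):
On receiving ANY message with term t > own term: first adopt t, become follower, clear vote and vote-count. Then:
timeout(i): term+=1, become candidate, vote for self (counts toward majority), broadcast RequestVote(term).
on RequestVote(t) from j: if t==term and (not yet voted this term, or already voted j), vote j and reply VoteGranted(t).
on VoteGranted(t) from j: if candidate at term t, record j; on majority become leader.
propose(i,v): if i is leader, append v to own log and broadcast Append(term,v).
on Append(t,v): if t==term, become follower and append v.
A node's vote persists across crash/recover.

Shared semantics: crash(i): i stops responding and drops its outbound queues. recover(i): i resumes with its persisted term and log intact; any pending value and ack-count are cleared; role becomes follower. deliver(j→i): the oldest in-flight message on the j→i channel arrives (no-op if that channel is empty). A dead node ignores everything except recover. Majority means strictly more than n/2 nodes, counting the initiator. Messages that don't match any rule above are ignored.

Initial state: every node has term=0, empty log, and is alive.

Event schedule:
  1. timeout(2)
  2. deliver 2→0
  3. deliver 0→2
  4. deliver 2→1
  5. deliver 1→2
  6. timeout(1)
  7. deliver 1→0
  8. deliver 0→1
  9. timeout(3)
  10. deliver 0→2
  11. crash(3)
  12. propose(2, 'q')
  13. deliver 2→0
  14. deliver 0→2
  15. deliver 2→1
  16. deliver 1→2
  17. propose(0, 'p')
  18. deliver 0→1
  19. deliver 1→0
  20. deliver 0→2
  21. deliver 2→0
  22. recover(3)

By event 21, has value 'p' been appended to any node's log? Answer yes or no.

no

1. timeout(2):  <2:cand t1 ->
2. deliver 2→0:  <0:foll t1 ->
3. deliver 0→2:  nop
4. deliver 2→1:  <1:foll t1 ->
5. deliver 1→2:  <2:lead t1 ->
6. timeout(1):  <1:cand t2 ->
7. deliver 1→0:  <0:foll t2 ->
8. deliver 0→1:  nop
9. timeout(3):  <3:cand t1 ->
10. deliver 0→2:  nop
11. crash(3):  <3:✗cand t1 ->
12. propose(2,'q'):  <2:lead t1 q>
13. deliver 2→0:  nop
14. deliver 0→2:  nop
15. deliver 2→1:  nop
16. deliver 1→2:  <2:foll t2 q>
17. propose(0,'p'):  nop
18. deliver 0→1:  nop
19. deliver 1→0:  nop
20. deliver 0→2:  nop
21. deliver 2→0:  nop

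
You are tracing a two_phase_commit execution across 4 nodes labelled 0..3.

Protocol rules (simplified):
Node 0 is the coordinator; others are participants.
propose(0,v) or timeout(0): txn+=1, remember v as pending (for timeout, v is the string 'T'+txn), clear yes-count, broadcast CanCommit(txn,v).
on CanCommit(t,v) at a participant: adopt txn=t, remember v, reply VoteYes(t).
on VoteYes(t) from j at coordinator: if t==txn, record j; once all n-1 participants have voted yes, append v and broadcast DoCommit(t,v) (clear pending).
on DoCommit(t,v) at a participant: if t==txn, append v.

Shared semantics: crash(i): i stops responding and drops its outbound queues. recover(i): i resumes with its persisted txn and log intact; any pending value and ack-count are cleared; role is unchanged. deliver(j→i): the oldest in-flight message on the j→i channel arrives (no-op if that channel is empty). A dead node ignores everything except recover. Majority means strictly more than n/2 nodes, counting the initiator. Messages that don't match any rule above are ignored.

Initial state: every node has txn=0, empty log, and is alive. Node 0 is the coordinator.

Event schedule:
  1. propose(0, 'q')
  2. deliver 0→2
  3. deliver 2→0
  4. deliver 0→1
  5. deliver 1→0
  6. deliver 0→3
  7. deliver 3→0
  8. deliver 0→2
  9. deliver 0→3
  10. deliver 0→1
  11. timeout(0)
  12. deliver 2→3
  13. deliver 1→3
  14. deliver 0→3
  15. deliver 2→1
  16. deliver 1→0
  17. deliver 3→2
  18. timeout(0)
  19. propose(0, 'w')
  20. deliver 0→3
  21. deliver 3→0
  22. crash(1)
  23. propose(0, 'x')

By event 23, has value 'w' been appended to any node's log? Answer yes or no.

step 1 propose(0,'q'): 0={coor,t=1,log=-}
step 2 deliver 0→2: 2={part,t=1,log=-}
step 3 deliver 2→0: —
step 4 deliver 0→1: 1={part,t=1,log=-}
step 5 deliver 1→0: —
step 6 deliver 0→3: 3={part,t=1,log=-}
step 7 deliver 3→0: 0={coor,t=1,log=q}
step 8 deliver 0→2: 2={part,t=1,log=q}
step 9 deliver 0→3: 3={part,t=1,log=q}
step 10 deliver 0→1: 1={part,t=1,log=q}
step 11 timeout(0): 0={coor,t=2,log=q}
step 12 deliver 2→3: —
step 13 deliver 1→3: —
step 14 deliver 0→3: 3={part,t=2,log=q}
step 15 deliver 2→1: —
step 16 deliver 1→0: —
step 17 deliver 3→2: —
step 18 timeout(0): 0={coor,t=3,log=q}
step 19 propose(0,'w'): 0={coor,t=4,log=q}
step 20 deliver 0→3: 3={part,t=3,log=q}
step 21 deliver 3→0: —
step 22 crash(1): 1={✗part,t=1,log=q}
step 23 propose(0,'x'): 0={coor,t=5,log=q}

no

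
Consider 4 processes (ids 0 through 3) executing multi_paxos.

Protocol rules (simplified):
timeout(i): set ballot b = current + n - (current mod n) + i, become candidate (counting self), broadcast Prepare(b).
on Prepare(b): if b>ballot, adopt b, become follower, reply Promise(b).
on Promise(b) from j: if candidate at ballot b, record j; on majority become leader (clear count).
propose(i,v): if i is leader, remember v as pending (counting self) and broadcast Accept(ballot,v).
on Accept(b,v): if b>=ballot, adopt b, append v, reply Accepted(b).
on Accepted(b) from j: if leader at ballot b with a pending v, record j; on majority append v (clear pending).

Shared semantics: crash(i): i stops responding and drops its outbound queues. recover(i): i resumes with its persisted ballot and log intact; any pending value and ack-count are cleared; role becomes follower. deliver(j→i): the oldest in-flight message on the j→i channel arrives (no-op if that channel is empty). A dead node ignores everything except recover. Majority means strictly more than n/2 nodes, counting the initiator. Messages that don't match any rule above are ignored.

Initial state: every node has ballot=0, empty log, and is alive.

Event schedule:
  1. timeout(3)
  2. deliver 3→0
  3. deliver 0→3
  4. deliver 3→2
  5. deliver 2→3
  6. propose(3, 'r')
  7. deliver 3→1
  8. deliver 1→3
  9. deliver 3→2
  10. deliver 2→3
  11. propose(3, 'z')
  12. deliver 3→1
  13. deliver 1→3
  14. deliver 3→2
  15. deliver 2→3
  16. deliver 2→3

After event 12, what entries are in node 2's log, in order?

r

[1] timeout(3) → N3(cand b7 [-])
[2] deliver 3→0 → N0(foll b7 [-])
[3] deliver 0→3 → ∅
[4] deliver 3→2 → N2(foll b7 [-])
[5] deliver 2→3 → N3(lead b7 [-])
[6] propose(3,'r') → ∅
[7] deliver 3→1 → N1(foll b7 [-])
[8] deliver 1→3 → ∅
[9] deliver 3→2 → N2(foll b7 [r])
[10] deliver 2→3 → ∅
[11] propose(3,'z') → ∅
[12] deliver 3→1 → N1(foll b7 [r])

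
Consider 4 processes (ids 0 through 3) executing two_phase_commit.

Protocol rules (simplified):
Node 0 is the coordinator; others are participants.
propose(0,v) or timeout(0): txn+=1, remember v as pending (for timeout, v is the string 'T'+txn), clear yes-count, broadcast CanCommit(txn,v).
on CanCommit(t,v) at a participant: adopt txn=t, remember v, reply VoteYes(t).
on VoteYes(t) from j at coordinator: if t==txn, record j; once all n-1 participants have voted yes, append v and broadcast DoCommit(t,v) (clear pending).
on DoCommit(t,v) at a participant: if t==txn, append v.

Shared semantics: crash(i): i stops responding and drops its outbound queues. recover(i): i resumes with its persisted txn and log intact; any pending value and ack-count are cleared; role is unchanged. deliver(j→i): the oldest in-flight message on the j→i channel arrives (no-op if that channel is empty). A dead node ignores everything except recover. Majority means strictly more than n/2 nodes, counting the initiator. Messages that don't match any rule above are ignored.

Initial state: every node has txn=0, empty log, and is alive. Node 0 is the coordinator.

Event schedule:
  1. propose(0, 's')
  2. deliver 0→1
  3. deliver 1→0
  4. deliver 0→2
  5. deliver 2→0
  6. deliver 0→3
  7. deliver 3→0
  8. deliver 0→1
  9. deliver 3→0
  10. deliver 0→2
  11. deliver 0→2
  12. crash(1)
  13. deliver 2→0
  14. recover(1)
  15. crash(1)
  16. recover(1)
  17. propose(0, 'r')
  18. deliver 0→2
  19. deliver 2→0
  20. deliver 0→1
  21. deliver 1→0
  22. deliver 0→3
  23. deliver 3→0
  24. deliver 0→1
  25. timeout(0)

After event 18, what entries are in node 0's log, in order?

s

e1 propose(0,'s'): 0[coor,t=1,-]
e2 deliver 0→1: 1[part,t=1,-]
e3 deliver 1→0: ·
e4 deliver 0→2: 2[part,t=1,-]
e5 deliver 2→0: ·
e6 deliver 0→3: 3[part,t=1,-]
e7 deliver 3→0: 0[coor,t=1,s]
e8 deliver 0→1: 1[part,t=1,s]
e9 deliver 3→0: ·
e10 deliver 0→2: 2[part,t=1,s]
e11 deliver 0→2: ·
e12 crash(1): 1[✗part,t=1,s]
e13 deliver 2→0: ·
e14 recover(1): 1[part,t=1,s]
e15 crash(1): 1[✗part,t=1,s]
e16 recover(1): 1[part,t=1,s]
e17 propose(0,'r'): 0[coor,t=2,s]
e18 deliver 0→2: 2[part,t=2,s]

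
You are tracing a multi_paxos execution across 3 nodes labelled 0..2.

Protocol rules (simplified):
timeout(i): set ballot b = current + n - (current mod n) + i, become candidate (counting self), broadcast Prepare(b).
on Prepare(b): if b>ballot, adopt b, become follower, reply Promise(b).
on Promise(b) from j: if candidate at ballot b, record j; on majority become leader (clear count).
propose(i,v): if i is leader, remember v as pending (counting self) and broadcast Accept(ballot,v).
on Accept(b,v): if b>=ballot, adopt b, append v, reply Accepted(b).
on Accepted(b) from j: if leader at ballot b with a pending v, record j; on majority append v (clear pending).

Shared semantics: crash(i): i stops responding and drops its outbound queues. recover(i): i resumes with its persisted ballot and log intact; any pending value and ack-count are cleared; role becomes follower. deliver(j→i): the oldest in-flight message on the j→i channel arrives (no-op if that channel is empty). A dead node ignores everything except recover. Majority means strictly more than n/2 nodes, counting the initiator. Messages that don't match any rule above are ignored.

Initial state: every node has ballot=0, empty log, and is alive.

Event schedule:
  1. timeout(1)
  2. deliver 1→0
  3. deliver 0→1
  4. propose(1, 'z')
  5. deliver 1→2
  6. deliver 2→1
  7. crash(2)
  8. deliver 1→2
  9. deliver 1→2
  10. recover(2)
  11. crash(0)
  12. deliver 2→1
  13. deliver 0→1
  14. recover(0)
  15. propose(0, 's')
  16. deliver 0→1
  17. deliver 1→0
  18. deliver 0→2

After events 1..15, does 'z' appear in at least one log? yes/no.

no

step 1 timeout(1): 1={cand,b=4,log=-}
step 2 deliver 1→0: 0={foll,b=4,log=-}
step 3 deliver 0→1: 1={lead,b=4,log=-}
step 4 propose(1,'z'): —
step 5 deliver 1→2: 2={foll,b=4,log=-}
step 6 deliver 2→1: —
step 7 crash(2): 2={✗foll,b=4,log=-}
step 8 deliver 1→2: —
step 9 deliver 1→2: —
step 10 recover(2): 2={foll,b=4,log=-}
step 11 crash(0): 0={✗foll,b=4,log=-}
step 12 deliver 2→1: —
step 13 deliver 0→1: —
step 14 recover(0): 0={foll,b=4,log=-}
step 15 propose(0,'s'): —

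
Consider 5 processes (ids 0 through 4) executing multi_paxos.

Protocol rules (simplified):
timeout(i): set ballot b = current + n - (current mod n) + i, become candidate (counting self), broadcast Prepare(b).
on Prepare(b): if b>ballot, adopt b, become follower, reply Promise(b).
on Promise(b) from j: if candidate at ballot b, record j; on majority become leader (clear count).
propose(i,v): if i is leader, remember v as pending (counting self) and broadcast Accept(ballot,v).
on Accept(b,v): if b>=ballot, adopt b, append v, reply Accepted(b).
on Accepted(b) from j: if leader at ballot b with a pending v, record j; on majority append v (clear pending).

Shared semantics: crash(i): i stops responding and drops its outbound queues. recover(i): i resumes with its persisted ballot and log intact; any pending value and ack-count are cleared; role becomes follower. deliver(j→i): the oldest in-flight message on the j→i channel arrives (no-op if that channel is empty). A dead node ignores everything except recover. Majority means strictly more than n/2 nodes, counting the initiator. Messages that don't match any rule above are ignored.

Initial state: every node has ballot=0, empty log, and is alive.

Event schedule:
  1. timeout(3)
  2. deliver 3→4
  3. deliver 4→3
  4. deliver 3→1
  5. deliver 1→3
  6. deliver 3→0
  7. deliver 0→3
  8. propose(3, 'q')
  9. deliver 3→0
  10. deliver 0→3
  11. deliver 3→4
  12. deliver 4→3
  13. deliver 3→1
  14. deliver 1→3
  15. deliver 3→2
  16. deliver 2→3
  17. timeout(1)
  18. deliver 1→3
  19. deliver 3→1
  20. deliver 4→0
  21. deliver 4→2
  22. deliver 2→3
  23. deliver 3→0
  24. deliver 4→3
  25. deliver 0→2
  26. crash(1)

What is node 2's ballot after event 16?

8

e1 timeout(3): 3[cand,b=8,-]
e2 deliver 3→4: 4[foll,b=8,-]
e3 deliver 4→3: ·
e4 deliver 3→1: 1[foll,b=8,-]
e5 deliver 1→3: 3[lead,b=8,-]
e6 deliver 3→0: 0[foll,b=8,-]
e7 deliver 0→3: ·
e8 propose(3,'q'): ·
e9 deliver 3→0: 0[foll,b=8,q]
e10 deliver 0→3: ·
e11 deliver 3→4: 4[foll,b=8,q]
e12 deliver 4→3: 3[lead,b=8,q]
e13 deliver 3→1: 1[foll,b=8,q]
e14 deliver 1→3: ·
e15 deliver 3→2: 2[foll,b=8,-]
e16 deliver 2→3: ·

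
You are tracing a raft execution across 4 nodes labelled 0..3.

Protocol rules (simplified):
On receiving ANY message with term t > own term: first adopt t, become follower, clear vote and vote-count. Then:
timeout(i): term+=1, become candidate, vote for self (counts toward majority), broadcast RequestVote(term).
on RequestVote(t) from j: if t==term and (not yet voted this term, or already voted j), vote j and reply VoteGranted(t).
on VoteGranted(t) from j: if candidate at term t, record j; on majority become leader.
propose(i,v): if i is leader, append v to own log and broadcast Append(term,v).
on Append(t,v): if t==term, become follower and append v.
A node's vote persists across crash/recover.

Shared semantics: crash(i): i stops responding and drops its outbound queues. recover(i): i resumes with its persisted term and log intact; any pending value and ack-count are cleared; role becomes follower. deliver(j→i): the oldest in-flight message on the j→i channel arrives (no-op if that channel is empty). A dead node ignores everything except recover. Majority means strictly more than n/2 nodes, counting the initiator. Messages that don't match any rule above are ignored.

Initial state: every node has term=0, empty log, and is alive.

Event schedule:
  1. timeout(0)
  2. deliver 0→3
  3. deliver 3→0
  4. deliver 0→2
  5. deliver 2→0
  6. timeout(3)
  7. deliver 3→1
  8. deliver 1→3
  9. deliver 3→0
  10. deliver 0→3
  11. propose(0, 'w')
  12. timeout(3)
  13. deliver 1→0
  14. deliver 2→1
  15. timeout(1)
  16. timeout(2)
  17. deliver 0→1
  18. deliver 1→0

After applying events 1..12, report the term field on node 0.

e1 timeout(0): 0[cand,t=1,-]
e2 deliver 0→3: 3[foll,t=1,-]
e3 deliver 3→0: ·
e4 deliver 0→2: 2[foll,t=1,-]
e5 deliver 2→0: 0[lead,t=1,-]
e6 timeout(3): 3[cand,t=2,-]
e7 deliver 3→1: 1[foll,t=2,-]
e8 deliver 1→3: ·
e9 deliver 3→0: 0[foll,t=2,-]
e10 deliver 0→3: 3[lead,t=2,-]
e11 propose(0,'w'): ·
e12 timeout(3): 3[cand,t=3,-]

2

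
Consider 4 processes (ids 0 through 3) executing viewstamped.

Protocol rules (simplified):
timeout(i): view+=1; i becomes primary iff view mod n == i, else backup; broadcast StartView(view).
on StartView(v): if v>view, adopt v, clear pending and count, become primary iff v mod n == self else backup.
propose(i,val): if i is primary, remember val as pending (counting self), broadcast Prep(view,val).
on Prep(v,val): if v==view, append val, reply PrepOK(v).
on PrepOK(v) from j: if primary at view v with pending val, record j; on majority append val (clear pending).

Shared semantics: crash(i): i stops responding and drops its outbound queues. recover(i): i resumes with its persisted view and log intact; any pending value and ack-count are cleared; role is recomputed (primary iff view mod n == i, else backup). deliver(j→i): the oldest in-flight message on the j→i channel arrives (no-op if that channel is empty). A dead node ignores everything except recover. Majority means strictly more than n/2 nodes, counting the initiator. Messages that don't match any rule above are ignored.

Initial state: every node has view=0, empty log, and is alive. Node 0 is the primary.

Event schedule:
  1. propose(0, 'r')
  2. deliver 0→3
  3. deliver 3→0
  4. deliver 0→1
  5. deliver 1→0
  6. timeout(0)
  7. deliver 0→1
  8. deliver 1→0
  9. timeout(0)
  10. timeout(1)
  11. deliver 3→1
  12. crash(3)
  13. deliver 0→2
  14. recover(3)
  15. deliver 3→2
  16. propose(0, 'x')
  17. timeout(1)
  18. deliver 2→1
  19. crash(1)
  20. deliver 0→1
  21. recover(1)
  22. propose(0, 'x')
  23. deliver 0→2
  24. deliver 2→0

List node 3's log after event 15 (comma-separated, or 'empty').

1. propose(0,'r'):  nop
2. deliver 0→3:  <3:back v0 r>
3. deliver 3→0:  nop
4. deliver 0→1:  <1:back v0 r>
5. deliver 1→0:  <0:prim v0 r>
6. timeout(0):  <0:back v1 r>
7. deliver 0→1:  <1:prim v1 r>
8. deliver 1→0:  nop
9. timeout(0):  <0:back v2 r>
10. timeout(1):  <1:back v2 r>
11. deliver 3→1:  nop
12. crash(3):  <3:✗back v0 r>
13. deliver 0→2:  <2:back v0 r>
14. recover(3):  <3:back v0 r>
15. deliver 3→2:  nop

r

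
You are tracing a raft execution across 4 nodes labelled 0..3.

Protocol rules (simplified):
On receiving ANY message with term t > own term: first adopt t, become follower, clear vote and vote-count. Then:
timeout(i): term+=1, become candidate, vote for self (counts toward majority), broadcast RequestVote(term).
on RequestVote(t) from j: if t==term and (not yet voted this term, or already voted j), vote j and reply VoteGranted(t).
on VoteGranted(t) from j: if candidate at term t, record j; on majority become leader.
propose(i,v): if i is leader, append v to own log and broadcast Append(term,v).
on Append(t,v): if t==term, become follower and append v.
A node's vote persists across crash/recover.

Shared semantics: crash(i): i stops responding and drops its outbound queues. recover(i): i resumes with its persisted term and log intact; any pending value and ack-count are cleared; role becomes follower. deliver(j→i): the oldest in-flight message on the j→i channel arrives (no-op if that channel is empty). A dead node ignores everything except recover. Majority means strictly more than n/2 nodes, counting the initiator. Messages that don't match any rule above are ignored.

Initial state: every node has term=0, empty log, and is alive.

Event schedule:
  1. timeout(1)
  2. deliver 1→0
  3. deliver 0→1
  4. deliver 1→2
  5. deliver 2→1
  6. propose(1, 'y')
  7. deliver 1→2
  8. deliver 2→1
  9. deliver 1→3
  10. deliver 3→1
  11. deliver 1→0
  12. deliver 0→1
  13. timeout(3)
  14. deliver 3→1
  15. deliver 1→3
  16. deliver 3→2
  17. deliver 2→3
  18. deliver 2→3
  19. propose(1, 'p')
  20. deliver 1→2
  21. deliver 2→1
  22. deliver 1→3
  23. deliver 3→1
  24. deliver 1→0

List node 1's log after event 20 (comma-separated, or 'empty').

[1] timeout(1) → N1(cand t1 [-])
[2] deliver 1→0 → N0(foll t1 [-])
[3] deliver 0→1 → ∅
[4] deliver 1→2 → N2(foll t1 [-])
[5] deliver 2→1 → N1(lead t1 [-])
[6] propose(1,'y') → N1(lead t1 [y])
[7] deliver 1→2 → N2(foll t1 [y])
[8] deliver 2→1 → ∅
[9] deliver 1→3 → N3(foll t1 [-])
[10] deliver 3→1 → ∅
[11] deliver 1→0 → N0(foll t1 [y])
[12] deliver 0→1 → ∅
[13] timeout(3) → N3(cand t2 [-])
[14] deliver 3→1 → N1(foll t2 [y])
[15] deliver 1→3 → ∅
[16] deliver 3→2 → N2(foll t2 [y])
[17] deliver 2→3 → ∅
[18] deliver 2→3 → ∅
[19] propose(1,'p') → ∅
[20] deliver 1→2 → ∅

y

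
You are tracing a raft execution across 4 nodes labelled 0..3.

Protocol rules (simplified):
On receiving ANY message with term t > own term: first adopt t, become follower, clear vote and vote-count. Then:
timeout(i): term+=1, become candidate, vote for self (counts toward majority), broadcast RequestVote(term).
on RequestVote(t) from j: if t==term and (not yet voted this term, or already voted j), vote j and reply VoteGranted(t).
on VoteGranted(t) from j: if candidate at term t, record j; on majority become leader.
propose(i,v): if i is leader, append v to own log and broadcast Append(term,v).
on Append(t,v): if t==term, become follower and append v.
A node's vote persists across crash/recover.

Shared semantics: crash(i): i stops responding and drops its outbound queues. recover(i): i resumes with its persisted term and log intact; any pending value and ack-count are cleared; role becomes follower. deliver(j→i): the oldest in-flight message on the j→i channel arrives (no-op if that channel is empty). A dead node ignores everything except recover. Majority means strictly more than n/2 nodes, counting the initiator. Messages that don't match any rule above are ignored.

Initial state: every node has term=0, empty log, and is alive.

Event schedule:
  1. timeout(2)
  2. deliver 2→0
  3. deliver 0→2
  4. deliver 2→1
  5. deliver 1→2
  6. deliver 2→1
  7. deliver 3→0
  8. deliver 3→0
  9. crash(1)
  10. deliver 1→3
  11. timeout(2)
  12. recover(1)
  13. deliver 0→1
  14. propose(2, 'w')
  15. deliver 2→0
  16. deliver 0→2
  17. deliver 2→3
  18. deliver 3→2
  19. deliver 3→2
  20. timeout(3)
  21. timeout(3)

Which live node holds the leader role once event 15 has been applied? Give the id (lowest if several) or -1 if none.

-1

step 1 timeout(2): 2={cand,t=1,log=-}
step 2 deliver 2→0: 0={foll,t=1,log=-}
step 3 deliver 0→2: —
step 4 deliver 2→1: 1={foll,t=1,log=-}
step 5 deliver 1→2: 2={lead,t=1,log=-}
step 6 deliver 2→1: —
step 7 deliver 3→0: —
step 8 deliver 3→0: —
step 9 crash(1): 1={✗foll,t=1,log=-}
step 10 deliver 1→3: —
step 11 timeout(2): 2={cand,t=2,log=-}
step 12 recover(1): 1={foll,t=1,log=-}
step 13 deliver 0→1: —
step 14 propose(2,'w'): —
step 15 deliver 2→0: 0={foll,t=2,log=-}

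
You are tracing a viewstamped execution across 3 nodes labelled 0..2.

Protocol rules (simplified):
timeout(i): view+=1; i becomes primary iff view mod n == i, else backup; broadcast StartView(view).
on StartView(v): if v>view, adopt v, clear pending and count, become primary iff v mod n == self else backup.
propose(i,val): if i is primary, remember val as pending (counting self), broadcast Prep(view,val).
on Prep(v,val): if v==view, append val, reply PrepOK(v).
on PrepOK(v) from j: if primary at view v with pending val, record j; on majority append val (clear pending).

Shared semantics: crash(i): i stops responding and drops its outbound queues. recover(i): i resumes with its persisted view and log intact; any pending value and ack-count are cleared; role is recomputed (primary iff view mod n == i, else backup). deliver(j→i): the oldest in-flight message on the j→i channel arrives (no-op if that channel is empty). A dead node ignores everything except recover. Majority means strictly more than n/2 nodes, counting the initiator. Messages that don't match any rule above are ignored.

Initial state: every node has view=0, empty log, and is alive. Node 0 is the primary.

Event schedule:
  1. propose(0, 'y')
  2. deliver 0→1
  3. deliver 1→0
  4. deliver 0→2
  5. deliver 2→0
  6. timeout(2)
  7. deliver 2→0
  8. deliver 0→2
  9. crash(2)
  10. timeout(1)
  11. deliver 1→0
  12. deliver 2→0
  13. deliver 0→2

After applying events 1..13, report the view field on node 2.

1

1. propose(0,'y'):  nop
2. deliver 0→1:  <1:back v0 y>
3. deliver 1→0:  <0:prim v0 y>
4. deliver 0→2:  <2:back v0 y>
5. deliver 2→0:  nop
6. timeout(2):  <2:back v1 y>
7. deliver 2→0:  <0:back v1 y>
8. deliver 0→2:  nop
9. crash(2):  <2:✗back v1 y>
10. timeout(1):  <1:prim v1 y>
11. deliver 1→0:  nop
12. deliver 2→0:  nop
13. deliver 0→2:  nop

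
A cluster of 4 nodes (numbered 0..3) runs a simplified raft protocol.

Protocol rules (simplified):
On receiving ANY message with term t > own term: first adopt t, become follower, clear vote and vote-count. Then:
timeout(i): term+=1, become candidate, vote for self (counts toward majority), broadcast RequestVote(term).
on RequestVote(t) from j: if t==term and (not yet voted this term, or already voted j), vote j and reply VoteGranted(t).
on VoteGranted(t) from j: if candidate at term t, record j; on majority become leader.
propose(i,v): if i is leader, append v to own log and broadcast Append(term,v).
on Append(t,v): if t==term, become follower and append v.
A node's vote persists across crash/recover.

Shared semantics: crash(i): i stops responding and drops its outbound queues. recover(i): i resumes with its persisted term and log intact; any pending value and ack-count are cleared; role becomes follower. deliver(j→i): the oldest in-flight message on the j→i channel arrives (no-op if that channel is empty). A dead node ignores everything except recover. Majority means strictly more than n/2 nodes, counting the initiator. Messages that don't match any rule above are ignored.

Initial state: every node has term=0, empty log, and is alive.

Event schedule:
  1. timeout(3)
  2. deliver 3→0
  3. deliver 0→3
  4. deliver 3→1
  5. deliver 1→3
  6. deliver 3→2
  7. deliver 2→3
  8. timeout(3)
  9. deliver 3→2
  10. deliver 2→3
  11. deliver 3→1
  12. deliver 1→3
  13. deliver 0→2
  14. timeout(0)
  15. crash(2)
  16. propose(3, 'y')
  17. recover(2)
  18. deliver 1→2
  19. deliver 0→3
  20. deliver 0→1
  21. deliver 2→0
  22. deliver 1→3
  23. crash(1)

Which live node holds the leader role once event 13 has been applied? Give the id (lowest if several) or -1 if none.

e1 timeout(3): 3[cand,t=1,-]
e2 deliver 3→0: 0[foll,t=1,-]
e3 deliver 0→3: ·
e4 deliver 3→1: 1[foll,t=1,-]
e5 deliver 1→3: 3[lead,t=1,-]
e6 deliver 3→2: 2[foll,t=1,-]
e7 deliver 2→3: ·
e8 timeout(3): 3[cand,t=2,-]
e9 deliver 3→2: 2[foll,t=2,-]
e10 deliver 2→3: ·
e11 deliver 3→1: 1[foll,t=2,-]
e12 deliver 1→3: 3[lead,t=2,-]
e13 deliver 0→2: ·

3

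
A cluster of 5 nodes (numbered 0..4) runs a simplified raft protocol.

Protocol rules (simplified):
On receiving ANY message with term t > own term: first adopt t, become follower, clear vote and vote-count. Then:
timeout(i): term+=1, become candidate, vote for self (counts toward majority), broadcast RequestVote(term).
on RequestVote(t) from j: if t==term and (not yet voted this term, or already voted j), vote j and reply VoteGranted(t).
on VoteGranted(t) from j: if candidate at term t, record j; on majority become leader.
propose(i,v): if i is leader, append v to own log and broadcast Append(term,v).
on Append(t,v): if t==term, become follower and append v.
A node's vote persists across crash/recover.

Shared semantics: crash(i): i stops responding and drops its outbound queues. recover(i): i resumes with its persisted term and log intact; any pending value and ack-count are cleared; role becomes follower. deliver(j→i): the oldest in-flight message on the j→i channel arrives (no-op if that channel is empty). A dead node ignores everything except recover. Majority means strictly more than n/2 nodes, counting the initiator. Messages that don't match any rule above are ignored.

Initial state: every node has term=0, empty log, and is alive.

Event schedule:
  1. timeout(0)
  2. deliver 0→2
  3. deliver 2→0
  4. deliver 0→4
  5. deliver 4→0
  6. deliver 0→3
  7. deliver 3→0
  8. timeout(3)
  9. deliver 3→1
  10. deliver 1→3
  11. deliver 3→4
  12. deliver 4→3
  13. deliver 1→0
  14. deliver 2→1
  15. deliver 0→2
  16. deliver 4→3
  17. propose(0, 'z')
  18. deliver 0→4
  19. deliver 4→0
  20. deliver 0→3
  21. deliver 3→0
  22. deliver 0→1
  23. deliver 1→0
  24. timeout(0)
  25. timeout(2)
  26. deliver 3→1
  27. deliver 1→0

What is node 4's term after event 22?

2

1. timeout(0):  <0:cand t1 ->
2. deliver 0→2:  <2:foll t1 ->
3. deliver 2→0:  nop
4. deliver 0→4:  <4:foll t1 ->
5. deliver 4→0:  <0:lead t1 ->
6. deliver 0→3:  <3:foll t1 ->
7. deliver 3→0:  nop
8. timeout(3):  <3:cand t2 ->
9. deliver 3→1:  <1:foll t2 ->
10. deliver 1→3:  nop
11. deliver 3→4:  <4:foll t2 ->
12. deliver 4→3:  <3:lead t2 ->
13. deliver 1→0:  nop
14. deliver 2→1:  nop
15. deliver 0→2:  nop
16. deliver 4→3:  nop
17. propose(0,'z'):  <0:lead t1 z>
18. deliver 0→4:  nop
19. deliver 4→0:  nop
20. deliver 0→3:  nop
21. deliver 3→0:  <0:foll t2 z>
22. deliver 0→1:  nop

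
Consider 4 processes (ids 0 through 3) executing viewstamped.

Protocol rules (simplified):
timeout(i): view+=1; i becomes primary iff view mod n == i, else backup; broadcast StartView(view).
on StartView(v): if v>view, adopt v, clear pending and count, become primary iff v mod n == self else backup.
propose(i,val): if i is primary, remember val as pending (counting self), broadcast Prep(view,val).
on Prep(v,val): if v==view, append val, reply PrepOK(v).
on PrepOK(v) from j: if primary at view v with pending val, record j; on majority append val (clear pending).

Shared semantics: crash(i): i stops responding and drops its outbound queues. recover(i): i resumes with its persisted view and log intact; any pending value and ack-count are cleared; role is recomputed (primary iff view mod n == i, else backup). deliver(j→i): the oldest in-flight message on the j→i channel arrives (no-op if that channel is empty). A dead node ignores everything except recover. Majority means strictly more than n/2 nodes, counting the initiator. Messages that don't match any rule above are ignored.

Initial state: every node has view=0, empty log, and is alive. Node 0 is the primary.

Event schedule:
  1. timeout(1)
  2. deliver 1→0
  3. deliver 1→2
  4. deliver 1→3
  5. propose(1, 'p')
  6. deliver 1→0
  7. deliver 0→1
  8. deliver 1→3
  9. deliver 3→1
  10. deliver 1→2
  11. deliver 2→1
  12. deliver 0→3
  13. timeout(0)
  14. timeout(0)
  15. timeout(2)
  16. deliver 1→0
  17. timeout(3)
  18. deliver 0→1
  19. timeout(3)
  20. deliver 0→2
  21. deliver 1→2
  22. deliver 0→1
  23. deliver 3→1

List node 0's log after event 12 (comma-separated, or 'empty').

1. timeout(1):  <1:prim v1 ->
2. deliver 1→0:  <0:back v1 ->
3. deliver 1→2:  <2:back v1 ->
4. deliver 1→3:  <3:back v1 ->
5. propose(1,'p'):  nop
6. deliver 1→0:  <0:back v1 p>
7. deliver 0→1:  nop
8. deliver 1→3:  <3:back v1 p>
9. deliver 3→1:  <1:prim v1 p>
10. deliver 1→2:  <2:back v1 p>
11. deliver 2→1:  nop
12. deliver 0→3:  nop

p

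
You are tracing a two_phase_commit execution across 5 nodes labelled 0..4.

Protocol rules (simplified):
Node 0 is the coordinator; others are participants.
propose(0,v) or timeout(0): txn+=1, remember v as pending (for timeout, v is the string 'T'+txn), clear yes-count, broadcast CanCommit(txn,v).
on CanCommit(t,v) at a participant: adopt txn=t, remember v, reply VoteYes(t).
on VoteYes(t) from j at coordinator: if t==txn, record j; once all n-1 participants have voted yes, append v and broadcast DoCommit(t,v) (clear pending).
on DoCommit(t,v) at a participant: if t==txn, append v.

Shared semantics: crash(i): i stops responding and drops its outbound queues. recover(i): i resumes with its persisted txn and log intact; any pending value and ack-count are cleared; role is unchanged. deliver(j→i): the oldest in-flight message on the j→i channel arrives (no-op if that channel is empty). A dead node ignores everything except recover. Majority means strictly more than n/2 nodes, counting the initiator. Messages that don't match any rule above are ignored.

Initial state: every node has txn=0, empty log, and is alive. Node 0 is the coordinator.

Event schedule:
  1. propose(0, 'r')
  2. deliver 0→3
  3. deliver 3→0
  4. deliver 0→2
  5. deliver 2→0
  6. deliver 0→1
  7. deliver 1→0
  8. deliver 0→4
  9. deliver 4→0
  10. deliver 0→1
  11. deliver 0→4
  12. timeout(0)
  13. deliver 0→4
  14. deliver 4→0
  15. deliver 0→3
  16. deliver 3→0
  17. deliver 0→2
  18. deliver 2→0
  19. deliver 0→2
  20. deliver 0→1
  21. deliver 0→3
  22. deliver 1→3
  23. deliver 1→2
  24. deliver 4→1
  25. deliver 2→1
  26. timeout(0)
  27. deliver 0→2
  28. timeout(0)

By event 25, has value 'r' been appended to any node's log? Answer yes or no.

yes

[1] propose(0,'r') → N0(coor t1 [-])
[2] deliver 0→3 → N3(part t1 [-])
[3] deliver 3→0 → ∅
[4] deliver 0→2 → N2(part t1 [-])
[5] deliver 2→0 → ∅
[6] deliver 0→1 → N1(part t1 [-])
[7] deliver 1→0 → ∅
[8] deliver 0→4 → N4(part t1 [-])
[9] deliver 4→0 → N0(coor t1 [r])
[10] deliver 0→1 → N1(part t1 [r])
[11] deliver 0→4 → N4(part t1 [r])
[12] timeout(0) → N0(coor t2 [r])
[13] deliver 0→4 → N4(part t2 [r])
[14] deliver 4→0 → ∅
[15] deliver 0→3 → N3(part t1 [r])
[16] deliver 3→0 → ∅
[17] deliver 0→2 → N2(part t1 [r])
[18] deliver 2→0 → ∅
[19] deliver 0→2 → N2(part t2 [r])
[20] deliver 0→1 → N1(part t2 [r])
[21] deliver 0→3 → N3(part t2 [r])
[22] deliver 1→3 → ∅
[23] deliver 1→2 → ∅
[24] deliver 4→1 → ∅
[25] deliver 2→1 → ∅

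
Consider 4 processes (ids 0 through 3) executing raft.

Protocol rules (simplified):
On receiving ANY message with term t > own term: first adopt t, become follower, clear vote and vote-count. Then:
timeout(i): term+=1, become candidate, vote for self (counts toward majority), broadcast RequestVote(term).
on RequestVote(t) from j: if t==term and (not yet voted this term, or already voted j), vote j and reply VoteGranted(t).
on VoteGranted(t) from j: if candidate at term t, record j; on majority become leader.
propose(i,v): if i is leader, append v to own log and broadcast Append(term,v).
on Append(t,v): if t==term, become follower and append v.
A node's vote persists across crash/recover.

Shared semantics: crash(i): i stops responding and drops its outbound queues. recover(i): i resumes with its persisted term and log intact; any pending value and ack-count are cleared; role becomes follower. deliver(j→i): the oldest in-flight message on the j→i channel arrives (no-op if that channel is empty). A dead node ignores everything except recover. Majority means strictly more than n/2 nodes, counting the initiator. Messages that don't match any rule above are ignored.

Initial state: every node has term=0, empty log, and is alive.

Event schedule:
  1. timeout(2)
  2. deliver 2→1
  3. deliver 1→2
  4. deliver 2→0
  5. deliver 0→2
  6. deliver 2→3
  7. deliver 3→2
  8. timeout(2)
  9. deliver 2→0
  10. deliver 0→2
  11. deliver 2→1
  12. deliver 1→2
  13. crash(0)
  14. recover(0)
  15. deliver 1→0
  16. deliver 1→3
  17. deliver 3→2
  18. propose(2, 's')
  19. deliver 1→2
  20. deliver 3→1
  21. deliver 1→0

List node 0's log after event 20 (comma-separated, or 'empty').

after 1 — timeout(2): n2:cand/t1/[-]
after 2 — deliver 2→1: n1:foll/t1/[-]
after 3 — deliver 1→2: ·
after 4 — deliver 2→0: n0:foll/t1/[-]
after 5 — deliver 0→2: n2:lead/t1/[-]
after 6 — deliver 2→3: n3:foll/t1/[-]
after 7 — deliver 3→2: ·
after 8 — timeout(2): n2:cand/t2/[-]
after 9 — deliver 2→0: n0:foll/t2/[-]
after 10 — deliver 0→2: ·
after 11 — deliver 2→1: n1:foll/t2/[-]
after 12 — deliver 1→2: n2:lead/t2/[-]
after 13 — crash(0): n0:✗foll/t2/[-]
after 14 — recover(0): n0:foll/t2/[-]
after 15 — deliver 1→0: ·
after 16 — deliver 1→3: ·
after 17 — deliver 3→2: ·
after 18 — propose(2,'s'): n2:lead/t2/[s]
after 19 — deliver 1→2: ·
after 20 — deliver 3→1: ·

empty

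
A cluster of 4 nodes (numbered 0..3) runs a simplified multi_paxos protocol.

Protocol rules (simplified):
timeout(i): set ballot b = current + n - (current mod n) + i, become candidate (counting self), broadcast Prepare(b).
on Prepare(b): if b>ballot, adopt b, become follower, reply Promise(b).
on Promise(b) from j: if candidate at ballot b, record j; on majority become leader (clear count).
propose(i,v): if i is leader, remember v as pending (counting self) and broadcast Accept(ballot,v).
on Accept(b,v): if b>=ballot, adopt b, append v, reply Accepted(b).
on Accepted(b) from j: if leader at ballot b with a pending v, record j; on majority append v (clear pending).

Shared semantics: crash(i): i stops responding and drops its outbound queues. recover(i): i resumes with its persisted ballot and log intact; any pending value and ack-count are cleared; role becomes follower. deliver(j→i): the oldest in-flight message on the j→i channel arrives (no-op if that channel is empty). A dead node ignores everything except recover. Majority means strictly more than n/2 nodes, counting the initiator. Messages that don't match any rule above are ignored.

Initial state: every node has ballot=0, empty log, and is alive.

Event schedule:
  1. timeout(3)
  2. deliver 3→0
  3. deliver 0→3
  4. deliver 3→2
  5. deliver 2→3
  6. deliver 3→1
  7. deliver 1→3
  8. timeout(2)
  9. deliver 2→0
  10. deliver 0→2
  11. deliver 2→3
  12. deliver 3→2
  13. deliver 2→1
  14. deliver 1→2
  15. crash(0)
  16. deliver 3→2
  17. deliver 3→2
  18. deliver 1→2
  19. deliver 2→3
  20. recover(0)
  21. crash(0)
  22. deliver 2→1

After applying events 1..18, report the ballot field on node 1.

[1] timeout(3) → N3(cand b7 [-])
[2] deliver 3→0 → N0(foll b7 [-])
[3] deliver 0→3 → ∅
[4] deliver 3→2 → N2(foll b7 [-])
[5] deliver 2→3 → N3(lead b7 [-])
[6] deliver 3→1 → N1(foll b7 [-])
[7] deliver 1→3 → ∅
[8] timeout(2) → N2(cand b10 [-])
[9] deliver 2→0 → N0(foll b10 [-])
[10] deliver 0→2 → ∅
[11] deliver 2→3 → N3(foll b10 [-])
[12] deliver 3→2 → N2(lead b10 [-])
[13] deliver 2→1 → N1(foll b10 [-])
[14] deliver 1→2 → ∅
[15] crash(0) → N0(✗foll b10 [-])
[16] deliver 3→2 → ∅
[17] deliver 3→2 → ∅
[18] deliver 1→2 → ∅

10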